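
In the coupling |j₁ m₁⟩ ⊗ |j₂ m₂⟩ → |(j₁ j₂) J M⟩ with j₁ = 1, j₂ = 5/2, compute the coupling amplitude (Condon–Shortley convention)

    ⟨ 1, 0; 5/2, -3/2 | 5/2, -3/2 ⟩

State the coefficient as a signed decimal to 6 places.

+0.507093  (= +√(9/35))

√[6·1!1!4!/7! · 1!1!1!4!1!4!] = √(576/35)
  +(−1)^0/∏(0,1,1,1,0,3)! = 1/6  (running 1/6)
  +(−1)^1/∏(1,0,0,0,1,4)! = -1/24  (running 1/8)
⟨..|..⟩ = √(576/35)·(1/8) = +0.507093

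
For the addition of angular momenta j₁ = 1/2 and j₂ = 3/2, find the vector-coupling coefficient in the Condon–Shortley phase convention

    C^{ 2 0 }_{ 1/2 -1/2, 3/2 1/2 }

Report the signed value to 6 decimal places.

j₁+j₂−J=0  J+j₁−j₂=1  J−j₁+j₂=3  j₁+j₂+J+1=5
(j₁±m₁, j₂±m₂, J±M) = (0,1,2,1,2,2)
P² = 2
sum k=0..0:
  [0] +1/2 = 1/2
S = 1/2
C² = P²·S² = 1/2 ; C = +0.707107

+√(1/2) = +0.707107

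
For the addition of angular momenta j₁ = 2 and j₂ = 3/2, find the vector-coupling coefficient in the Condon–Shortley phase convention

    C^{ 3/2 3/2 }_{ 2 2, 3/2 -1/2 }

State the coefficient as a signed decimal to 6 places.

j₁+j₂−J=2  J+j₁−j₂=2  J−j₁+j₂=1  j₁+j₂+J+1=6
(j₁±m₁, j₂±m₂, J±M) = (4,0,1,2,3,0)
P² = 32/5
sum k=0..0:
  [0] +1/4 = 1/4
S = 1/4
C² = P²·S² = 2/5 ; C = +0.632456

+0.632456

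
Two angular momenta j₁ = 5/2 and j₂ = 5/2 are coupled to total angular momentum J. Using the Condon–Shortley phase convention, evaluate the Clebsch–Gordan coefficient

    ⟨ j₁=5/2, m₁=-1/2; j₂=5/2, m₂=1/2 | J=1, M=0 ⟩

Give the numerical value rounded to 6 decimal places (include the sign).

triangle: 4!×1!×1!/7! = 24/5040
(j±m)!: 2!×3!×3!×2!×1!×1! = 144
prefactor² = (2J+1)×Δ×N² = 72/35
  k=2: +1/(2!×2!×1!×1!×0!×0!) = 1/4
  k=3: −1/(3!×1!×0!×0!×1!×1!) = -1/6
Σ = 1/12  ⇒  CG² = 72/35×1/12² = 1/70
CG = +√(1/70) = +0.119523

+0.119523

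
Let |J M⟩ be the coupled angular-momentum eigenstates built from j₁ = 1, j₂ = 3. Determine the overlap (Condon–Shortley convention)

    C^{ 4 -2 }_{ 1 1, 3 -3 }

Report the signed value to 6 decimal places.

+0.188982  (= +√(1/28))

triangle: 0!×2!×6!/9! = 1440/362880
(j±m)!: 2!×0!×0!×6!×2!×6! = 2073600
prefactor² = (2J+1)×Δ×N² = 518400/7
  k=0: +1/(0!×0!×0!×0!×2!×6!) = 1/1440
Σ = 1/1440  ⇒  CG² = 518400/7×1/1440² = 1/28
CG = +√(1/28) = +0.188982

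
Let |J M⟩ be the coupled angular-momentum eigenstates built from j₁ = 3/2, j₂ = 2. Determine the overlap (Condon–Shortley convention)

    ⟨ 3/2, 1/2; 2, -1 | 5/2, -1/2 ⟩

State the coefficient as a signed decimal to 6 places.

+√(5/14) ≈ +0.597614

j₁+j₂−J=1  J+j₁−j₂=2  J−j₁+j₂=3  j₁+j₂+J+1=7
(j₁±m₁, j₂±m₂, J±M) = (2,1,1,3,2,3)
P² = 72/35
sum k=0..1:
  [0] +1/2 = 1/2
  [1] −1/12 = -1/12
S = 5/12
C² = P²·S² = 5/14 ; C = +0.597614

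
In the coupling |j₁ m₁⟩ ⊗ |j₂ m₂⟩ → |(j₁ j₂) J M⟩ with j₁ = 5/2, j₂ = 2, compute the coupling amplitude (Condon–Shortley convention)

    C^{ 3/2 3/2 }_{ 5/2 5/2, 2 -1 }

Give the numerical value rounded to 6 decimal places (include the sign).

triangle: 3!·2!·1!/7! = 12/5040
(j±m)!: 5!·0!·1!·3!·3!·0! = 4320
prefactor² = (2J+1)·Δ·N² = 288/7
  k=0: +1/(0!·3!·0!·1!·2!·0!) = 1/12
Σ = 1/12  ⇒  CG² = 288/7·1/12² = 2/7
CG = +√(2/7) = +0.534522

+√(2/7) = +0.534522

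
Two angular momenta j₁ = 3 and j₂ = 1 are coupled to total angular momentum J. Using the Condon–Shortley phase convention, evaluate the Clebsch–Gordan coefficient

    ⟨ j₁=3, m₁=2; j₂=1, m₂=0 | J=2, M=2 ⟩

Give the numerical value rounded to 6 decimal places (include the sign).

triangle: 2!×4!×0!/7! = 48/5040
(j±m)!: 5!×1!×1!×1!×4!×0! = 2880
prefactor² = (2J+1)×Δ×N² = 960/7
  k=1: −1/(1!×1!×0!×0!×4!×0!) = -1/24
Σ = -1/24  ⇒  CG² = 960/7×(-1/24)² = 5/21
CG = −√(5/21) = -0.487950

-0.487950  (= −√(5/21))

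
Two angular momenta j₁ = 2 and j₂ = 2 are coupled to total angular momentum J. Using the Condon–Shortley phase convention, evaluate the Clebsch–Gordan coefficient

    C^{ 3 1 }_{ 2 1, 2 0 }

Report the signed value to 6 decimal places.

+√(1/5) = +0.447214

√[7·1!3!3!/8! · 3!1!2!2!4!2!] = √(36/5)
  +(−1)^0/∏(0,1,1,2,2,1)! = 1/4  (running 1/4)
  +(−1)^1/∏(1,0,0,1,3,2)! = -1/12  (running 1/6)
⟨..|..⟩ = √(36/5)·(1/6) = +0.447214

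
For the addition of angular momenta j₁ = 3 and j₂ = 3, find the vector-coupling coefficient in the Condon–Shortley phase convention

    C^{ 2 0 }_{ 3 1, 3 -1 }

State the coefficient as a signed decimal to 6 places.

√[5·4!2!2!/9! · 4!2!2!4!2!2!] = √(256/21)
  +(−1)^0/∏(0,4,2,2,0,0)! = 1/96  (running 1/96)
  +(−1)^1/∏(1,3,1,1,1,1)! = -1/6  (running -5/32)
  +(−1)^2/∏(2,2,0,0,2,2)! = 1/16  (running -3/32)
⟨..|..⟩ = √(256/21)·(-3/32) = -0.327327

-0.327327  (= −√(3/28))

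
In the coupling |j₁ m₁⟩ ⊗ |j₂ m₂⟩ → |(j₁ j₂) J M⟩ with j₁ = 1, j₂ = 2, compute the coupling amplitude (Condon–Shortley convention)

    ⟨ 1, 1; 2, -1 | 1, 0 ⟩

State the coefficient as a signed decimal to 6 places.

triangle: 2!*0!*2!/5! = 4/120
(j±m)!: 2!*0!*1!*3!*1!*1! = 12
prefactor² = (2J+1)*Δ*N² = 6/5
  k=0: +1/(0!*2!*0!*1!*0!*1!) = 1/2
Σ = 1/2  ⇒  CG² = 6/5*1/2² = 3/10
CG = +√(3/10) = +0.547723

+√(3/10) = +0.547723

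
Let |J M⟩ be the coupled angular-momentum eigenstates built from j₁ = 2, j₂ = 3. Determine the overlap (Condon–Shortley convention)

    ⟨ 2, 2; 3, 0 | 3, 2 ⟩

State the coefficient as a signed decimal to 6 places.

+√(1/3) ≈ +0.577350

triangle: 2!*2!*4!/9! = 96/362880
(j±m)!: 4!*0!*3!*3!*5!*1! = 103680
prefactor² = (2J+1)*Δ*N² = 192
  k=0: +1/(0!*2!*0!*3!*2!*1!) = 1/24
Σ = 1/24  ⇒  CG² = 192*1/24² = 1/3
CG = +√(1/3) = +0.577350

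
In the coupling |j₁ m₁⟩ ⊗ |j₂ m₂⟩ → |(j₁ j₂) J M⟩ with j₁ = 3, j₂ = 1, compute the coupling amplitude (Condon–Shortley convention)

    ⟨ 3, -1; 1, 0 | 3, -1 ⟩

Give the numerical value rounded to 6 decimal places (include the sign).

-0.288675  (= −√(1/12))

j₁+j₂−J=1  J+j₁−j₂=5  J−j₁+j₂=1  j₁+j₂+J+1=8
(j₁±m₁, j₂±m₂, J±M) = (2,4,1,1,2,4)
P² = 48
sum k=0..1:
  [0] +1/24 = 1/24
  [1] −1/12 = -1/12
S = -1/24
C² = P²·S² = 1/12 ; C = -0.288675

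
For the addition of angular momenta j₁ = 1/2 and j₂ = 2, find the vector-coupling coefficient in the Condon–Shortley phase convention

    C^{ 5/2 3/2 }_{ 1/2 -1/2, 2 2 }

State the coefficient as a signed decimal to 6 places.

+√(1/5) ≈ +0.447214

√[6·0!1!4!/6! · 0!1!4!0!4!1!] = √(576/5)
  +(−1)^0/∏(0,0,1,4,0,0)! = 1/24  (running 1/24)
⟨..|..⟩ = √(576/5)·(1/24) = +0.447214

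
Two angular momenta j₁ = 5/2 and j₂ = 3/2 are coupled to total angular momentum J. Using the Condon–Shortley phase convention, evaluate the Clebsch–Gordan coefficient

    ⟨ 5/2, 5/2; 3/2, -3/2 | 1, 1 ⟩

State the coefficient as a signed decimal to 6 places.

√[3·3!2!0!/6! · 5!0!0!3!2!0!] = √(72)
  +(−1)^0/∏(0,3,0,0,2,0)! = 1/12  (running 1/12)
⟨..|..⟩ = √(72)·(1/12) = +0.707107

+√(1/2) = +0.707107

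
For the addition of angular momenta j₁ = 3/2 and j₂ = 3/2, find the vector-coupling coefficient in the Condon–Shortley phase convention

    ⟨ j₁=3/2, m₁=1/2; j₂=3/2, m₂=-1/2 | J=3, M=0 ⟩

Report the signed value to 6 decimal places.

j₁+j₂−J=0  J+j₁−j₂=3  J−j₁+j₂=3  j₁+j₂+J+1=7
(j₁±m₁, j₂±m₂, J±M) = (2,1,1,2,3,3)
P² = 36/5
sum k=0..0:
  [0] +1/4 = 1/4
S = 1/4
C² = P²·S² = 9/20 ; C = +0.670820

+√(9/20) ≈ +0.670820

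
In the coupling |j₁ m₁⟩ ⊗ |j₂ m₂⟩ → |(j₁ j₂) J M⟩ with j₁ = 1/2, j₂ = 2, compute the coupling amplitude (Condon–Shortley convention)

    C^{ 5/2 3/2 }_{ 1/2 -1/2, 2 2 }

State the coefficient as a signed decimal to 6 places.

√[6·0!1!4!/6! · 0!1!4!0!4!1!] = √(576/5)
  +(−1)^0/∏(0,0,1,4,0,0)! = 1/24  (running 1/24)
⟨..|..⟩ = √(576/5)·(1/24) = +0.447214

+0.447214  (= +√(1/5))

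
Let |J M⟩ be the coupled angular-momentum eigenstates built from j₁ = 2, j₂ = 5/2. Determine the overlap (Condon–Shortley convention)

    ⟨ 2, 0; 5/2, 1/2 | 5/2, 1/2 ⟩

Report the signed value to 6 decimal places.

triangle: 2!·2!·3!/8! = 24/40320
(j±m)!: 2!·2!·3!·2!·3!·2! = 576
prefactor² = (2J+1)·Δ·N² = 72/35
  k=0: +1/(0!·2!·2!·3!·0!·0!) = 1/24
  k=1: −1/(1!·1!·1!·2!·1!·1!) = -1/2
  k=2: +1/(2!·0!·0!·1!·2!·2!) = 1/8
Σ = -1/3  ⇒  CG² = 72/35·(-1/3)² = 8/35
CG = −√(8/35) = -0.478091

−√(8/35) ≈ -0.478091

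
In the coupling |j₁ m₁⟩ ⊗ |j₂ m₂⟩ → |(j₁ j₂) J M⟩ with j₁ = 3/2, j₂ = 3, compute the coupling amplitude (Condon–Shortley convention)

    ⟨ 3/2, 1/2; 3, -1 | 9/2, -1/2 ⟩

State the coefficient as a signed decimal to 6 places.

+√(5/14) = +0.597614

√[10·0!3!6!/10! · 2!1!2!4!4!5!] = √(23040/7)
  +(−1)^0/∏(0,0,1,2,2,4)! = 1/96  (running 1/96)
⟨..|..⟩ = √(23040/7)·(1/96) = +0.597614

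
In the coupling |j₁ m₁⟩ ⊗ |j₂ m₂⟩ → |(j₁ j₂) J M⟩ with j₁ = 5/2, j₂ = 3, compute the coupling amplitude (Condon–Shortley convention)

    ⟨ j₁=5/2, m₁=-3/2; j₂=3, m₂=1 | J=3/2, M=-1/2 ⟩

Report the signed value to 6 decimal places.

-0.483046

j₁+j₂−J=4  J+j₁−j₂=1  J−j₁+j₂=2  j₁+j₂+J+1=8
(j₁±m₁, j₂±m₂, J±M) = (1,4,4,2,1,2)
P² = 384/35
sum k=3..4:
  [3] −1/6 = -1/6
  [4] +1/48 = 1/48
S = -7/48
C² = P²·S² = 7/30 ; C = -0.483046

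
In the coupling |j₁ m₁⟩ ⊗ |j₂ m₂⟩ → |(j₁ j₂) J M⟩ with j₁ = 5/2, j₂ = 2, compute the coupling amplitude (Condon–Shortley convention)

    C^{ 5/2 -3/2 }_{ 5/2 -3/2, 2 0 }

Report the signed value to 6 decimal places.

triangle: 2!·3!·2!/8! = 24/40320
(j±m)!: 1!·4!·2!·2!·1!·4! = 2304
prefactor² = (2J+1)·Δ·N² = 288/35
  k=1: −1/(1!·1!·3!·1!·0!·1!) = -1/6
  k=2: +1/(2!·0!·2!·0!·1!·2!) = 1/8
Σ = -1/24  ⇒  CG² = 288/35·(-1/24)² = 1/70
CG = −√(1/70) = -0.119523

-0.119523  (= −√(1/70))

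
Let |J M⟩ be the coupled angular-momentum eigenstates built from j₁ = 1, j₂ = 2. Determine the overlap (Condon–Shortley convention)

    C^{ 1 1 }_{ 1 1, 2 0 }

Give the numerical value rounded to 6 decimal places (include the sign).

triangle: 2!×0!×2!/5! = 4/120
(j±m)!: 2!×0!×2!×2!×2!×0! = 16
prefactor² = (2J+1)×Δ×N² = 8/5
  k=0: +1/(0!×2!×0!×2!×0!×0!) = 1/4
Σ = 1/4  ⇒  CG² = 8/5×1/4² = 1/10
CG = +√(1/10) = +0.316228

+√(1/10) = +0.316228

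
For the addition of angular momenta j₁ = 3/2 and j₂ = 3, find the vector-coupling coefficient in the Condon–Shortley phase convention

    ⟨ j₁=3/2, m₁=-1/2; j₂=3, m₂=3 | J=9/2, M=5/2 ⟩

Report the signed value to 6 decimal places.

j₁+j₂−J=0  J+j₁−j₂=3  J−j₁+j₂=6  j₁+j₂+J+1=10
(j₁±m₁, j₂±m₂, J±M) = (1,2,6,0,7,2)
P² = 172800
sum k=0..0:
  [0] +1/1440 = 1/1440
S = 1/1440
C² = P²·S² = 1/12 ; C = +0.288675

+√(1/12) = +0.288675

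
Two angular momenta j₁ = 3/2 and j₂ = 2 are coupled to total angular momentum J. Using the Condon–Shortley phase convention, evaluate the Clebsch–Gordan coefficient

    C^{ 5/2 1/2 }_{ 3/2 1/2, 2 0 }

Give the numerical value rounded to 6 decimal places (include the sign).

+0.292770  (= +√(3/35))

triangle: 1!·2!·3!/7! = 12/5040
(j±m)!: 2!·1!·2!·2!·3!·2! = 96
prefactor² = (2J+1)·Δ·N² = 48/35
  k=0: +1/(0!·1!·1!·2!·1!·1!) = 1/2
  k=1: −1/(1!·0!·0!·1!·2!·2!) = -1/4
Σ = 1/4  ⇒  CG² = 48/35·1/4² = 3/35
CG = +√(3/35) = +0.292770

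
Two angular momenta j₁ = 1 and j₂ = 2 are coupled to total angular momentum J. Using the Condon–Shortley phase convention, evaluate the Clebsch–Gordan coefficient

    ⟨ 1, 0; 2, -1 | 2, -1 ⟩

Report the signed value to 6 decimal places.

+0.408248

√[5·1!1!3!/6! · 1!1!1!3!1!3!] = √(3/2)
  +(−1)^0/∏(0,1,1,1,0,2)! = 1/2  (running 1/2)
  +(−1)^1/∏(1,0,0,0,1,3)! = -1/6  (running 1/3)
⟨..|..⟩ = √(3/2)·(1/3) = +0.408248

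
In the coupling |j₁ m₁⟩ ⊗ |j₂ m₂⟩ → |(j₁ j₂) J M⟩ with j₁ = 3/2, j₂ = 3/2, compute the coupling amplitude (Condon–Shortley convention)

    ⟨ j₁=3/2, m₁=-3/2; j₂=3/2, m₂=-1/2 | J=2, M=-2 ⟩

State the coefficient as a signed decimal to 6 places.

√[5·1!2!2!/6! · 0!3!1!2!0!4!] = √(8)
  +(−1)^1/∏(1,0,2,0,0,2)! = -1/4  (running -1/4)
⟨..|..⟩ = √(8)·(-1/4) = -0.707107

-0.707107  (= −√(1/2))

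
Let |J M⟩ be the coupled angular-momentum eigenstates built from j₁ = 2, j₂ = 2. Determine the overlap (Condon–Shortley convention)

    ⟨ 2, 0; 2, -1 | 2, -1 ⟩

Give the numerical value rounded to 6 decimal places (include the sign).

-0.267261  (= −√(1/14))

j₁+j₂−J=2  J+j₁−j₂=2  J−j₁+j₂=2  j₁+j₂+J+1=7
(j₁±m₁, j₂±m₂, J±M) = (2,2,1,3,1,3)
P² = 8/7
sum k=0..1:
  [0] +1/4 = 1/4
  [1] −1/2 = -1/2
S = -1/4
C² = P²·S² = 1/14 ; C = -0.267261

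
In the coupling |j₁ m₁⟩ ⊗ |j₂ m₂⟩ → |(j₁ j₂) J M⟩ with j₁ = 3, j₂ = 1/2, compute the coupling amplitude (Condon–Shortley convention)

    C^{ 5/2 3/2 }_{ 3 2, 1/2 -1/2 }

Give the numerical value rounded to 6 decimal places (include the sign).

j₁+j₂−J=1  J+j₁−j₂=5  J−j₁+j₂=0  j₁+j₂+J+1=7
(j₁±m₁, j₂±m₂, J±M) = (5,1,0,1,4,1)
P² = 2880/7
sum k=0..0:
  [0] +1/24 = 1/24
S = 1/24
C² = P²·S² = 5/7 ; C = +0.845154

+0.845154  (= +√(5/7))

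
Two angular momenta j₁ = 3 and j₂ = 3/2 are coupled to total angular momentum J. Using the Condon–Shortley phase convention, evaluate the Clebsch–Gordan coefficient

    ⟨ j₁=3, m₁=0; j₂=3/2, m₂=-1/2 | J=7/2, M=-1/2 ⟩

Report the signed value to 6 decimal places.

j₁+j₂−J=1  J+j₁−j₂=5  J−j₁+j₂=2  j₁+j₂+J+1=9
(j₁±m₁, j₂±m₂, J±M) = (3,3,1,2,3,4)
P² = 384/7
sum k=0..1:
  [0] +1/12 = 1/12
  [1] −1/24 = -1/24
S = 1/24
C² = P²·S² = 2/21 ; C = +0.308607

+0.308607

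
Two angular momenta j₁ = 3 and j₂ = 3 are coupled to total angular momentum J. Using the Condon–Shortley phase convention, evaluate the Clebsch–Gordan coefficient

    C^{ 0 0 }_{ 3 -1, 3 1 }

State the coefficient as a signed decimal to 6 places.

+0.377964

j₁+j₂−J=6  J+j₁−j₂=0  J−j₁+j₂=0  j₁+j₂+J+1=7
(j₁±m₁, j₂±m₂, J±M) = (2,4,4,2,0,0)
P² = 2304/7
sum k=4..4:
  [4] +1/48 = 1/48
S = 1/48
C² = P²·S² = 1/7 ; C = +0.377964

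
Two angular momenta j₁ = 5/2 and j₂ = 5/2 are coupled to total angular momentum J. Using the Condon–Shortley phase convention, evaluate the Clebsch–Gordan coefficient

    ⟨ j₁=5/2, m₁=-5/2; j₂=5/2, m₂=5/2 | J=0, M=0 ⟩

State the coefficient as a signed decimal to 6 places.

j₁+j₂−J=5  J+j₁−j₂=0  J−j₁+j₂=0  j₁+j₂+J+1=6
(j₁±m₁, j₂±m₂, J±M) = (0,5,5,0,0,0)
P² = 2400
sum k=5..5:
  [5] −1/120 = -1/120
S = -1/120
C² = P²·S² = 1/6 ; C = -0.408248

−√(1/6) ≈ -0.408248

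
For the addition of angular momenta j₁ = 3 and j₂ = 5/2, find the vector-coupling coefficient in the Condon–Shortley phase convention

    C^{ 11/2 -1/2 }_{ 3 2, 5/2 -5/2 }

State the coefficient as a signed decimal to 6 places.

j₁+j₂−J=0  J+j₁−j₂=6  J−j₁+j₂=5  j₁+j₂+J+1=12
(j₁±m₁, j₂±m₂, J±M) = (5,1,0,5,5,6)
P² = 207360000/77
sum k=0..0:
  [0] +1/14400 = 1/14400
S = 1/14400
C² = P²·S² = 1/77 ; C = +0.113961

+0.113961  (= +√(1/77))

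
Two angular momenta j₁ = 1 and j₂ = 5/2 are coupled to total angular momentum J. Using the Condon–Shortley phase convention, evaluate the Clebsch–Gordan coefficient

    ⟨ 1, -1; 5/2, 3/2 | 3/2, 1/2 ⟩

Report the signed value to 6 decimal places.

triangle: 2!·0!·3!/6! = 12/720
(j±m)!: 0!·2!·4!·1!·2!·1! = 96
prefactor² = (2J+1)·Δ·N² = 32/5
  k=2: +1/(2!·0!·0!·2!·0!·1!) = 1/4
Σ = 1/4  ⇒  CG² = 32/5·1/4² = 2/5
CG = +√(2/5) = +0.632456

+√(2/5) = +0.632456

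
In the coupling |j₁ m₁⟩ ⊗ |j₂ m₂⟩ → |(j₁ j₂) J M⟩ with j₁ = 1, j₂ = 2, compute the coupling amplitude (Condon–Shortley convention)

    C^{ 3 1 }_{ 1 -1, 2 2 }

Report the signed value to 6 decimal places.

√[7·0!2!4!/7! · 0!2!4!0!4!2!] = √(768/5)
  +(−1)^0/∏(0,0,2,4,0,0)! = 1/48  (running 1/48)
⟨..|..⟩ = √(768/5)·(1/48) = +0.258199

+√(1/15) = +0.258199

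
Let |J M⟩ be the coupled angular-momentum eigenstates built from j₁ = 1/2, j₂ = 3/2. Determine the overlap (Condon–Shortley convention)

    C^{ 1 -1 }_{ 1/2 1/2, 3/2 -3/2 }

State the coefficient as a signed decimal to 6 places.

+√(3/4) = +0.866025

√[3·1!0!2!/4! · 1!0!0!3!0!2!] = √(3)
  +(−1)^0/∏(0,1,0,0,0,2)! = 1/2  (running 1/2)
⟨..|..⟩ = √(3)·(1/2) = +0.866025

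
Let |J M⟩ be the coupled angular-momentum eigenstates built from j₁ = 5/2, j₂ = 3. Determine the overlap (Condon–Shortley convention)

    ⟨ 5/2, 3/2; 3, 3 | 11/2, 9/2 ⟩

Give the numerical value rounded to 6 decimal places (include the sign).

+0.674200  (= +√(5/11))

triangle: 0!·5!·6!/12! = 86400/479001600
(j±m)!: 4!·1!·6!·0!·10!·1! = 62705664000
prefactor² = (2J+1)·Δ·N² = 1492992000/11
  k=0: +1/(0!·0!·1!·6!·4!·0!) = 1/17280
Σ = 1/17280  ⇒  CG² = 1492992000/11·1/17280² = 5/11
CG = +√(5/11) = +0.674200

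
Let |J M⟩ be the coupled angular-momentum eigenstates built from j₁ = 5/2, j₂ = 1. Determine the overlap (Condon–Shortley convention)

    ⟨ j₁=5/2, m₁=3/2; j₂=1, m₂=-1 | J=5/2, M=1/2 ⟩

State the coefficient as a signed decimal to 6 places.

+0.676123  (= +√(16/35))

√[6·1!4!1!/7! · 4!1!0!2!3!2!] = √(576/35)
  +(−1)^0/∏(0,1,1,0,3,1)! = 1/6  (running 1/6)
⟨..|..⟩ = √(576/35)·(1/6) = +0.676123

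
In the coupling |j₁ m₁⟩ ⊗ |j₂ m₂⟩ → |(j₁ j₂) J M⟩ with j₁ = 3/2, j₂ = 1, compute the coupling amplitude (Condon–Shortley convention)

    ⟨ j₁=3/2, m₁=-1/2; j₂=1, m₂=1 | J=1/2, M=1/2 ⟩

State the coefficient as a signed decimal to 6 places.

+0.408248

j₁+j₂−J=2  J+j₁−j₂=1  J−j₁+j₂=0  j₁+j₂+J+1=4
(j₁±m₁, j₂±m₂, J±M) = (1,2,2,0,1,0)
P² = 2/3
sum k=2..2:
  [2] +1/2 = 1/2
S = 1/2
C² = P²·S² = 1/6 ; C = +0.408248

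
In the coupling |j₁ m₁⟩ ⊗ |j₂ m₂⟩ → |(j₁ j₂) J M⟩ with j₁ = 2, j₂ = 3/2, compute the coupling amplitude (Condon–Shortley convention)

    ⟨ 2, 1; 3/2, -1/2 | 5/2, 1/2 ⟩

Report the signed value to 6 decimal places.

j₁+j₂−J=1  J+j₁−j₂=3  J−j₁+j₂=2  j₁+j₂+J+1=7
(j₁±m₁, j₂±m₂, J±M) = (3,1,1,2,3,2)
P² = 72/35
sum k=0..1:
  [0] +1/2 = 1/2
  [1] −1/12 = -1/12
S = 5/12
C² = P²·S² = 5/14 ; C = +0.597614

+√(5/14) ≈ +0.597614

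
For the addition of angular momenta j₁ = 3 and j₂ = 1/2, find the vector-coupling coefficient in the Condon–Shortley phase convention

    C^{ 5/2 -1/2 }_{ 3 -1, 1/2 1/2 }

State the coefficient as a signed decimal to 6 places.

j₁+j₂−J=1  J+j₁−j₂=5  J−j₁+j₂=0  j₁+j₂+J+1=7
(j₁±m₁, j₂±m₂, J±M) = (2,4,1,0,2,3)
P² = 576/7
sum k=1..1:
  [1] −1/12 = -1/12
S = -1/12
C² = P²·S² = 4/7 ; C = -0.755929

−√(4/7) = -0.755929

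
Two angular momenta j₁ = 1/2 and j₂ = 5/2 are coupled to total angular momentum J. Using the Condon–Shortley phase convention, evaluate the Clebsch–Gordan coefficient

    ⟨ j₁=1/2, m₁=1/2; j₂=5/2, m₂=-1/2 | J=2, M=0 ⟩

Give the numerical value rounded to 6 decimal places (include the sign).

+0.707107  (= +√(1/2))

j₁+j₂−J=1  J+j₁−j₂=0  J−j₁+j₂=4  j₁+j₂+J+1=6
(j₁±m₁, j₂±m₂, J±M) = (1,0,2,3,2,2)
P² = 8
sum k=0..0:
  [0] +1/4 = 1/4
S = 1/4
C² = P²·S² = 1/2 ; C = +0.707107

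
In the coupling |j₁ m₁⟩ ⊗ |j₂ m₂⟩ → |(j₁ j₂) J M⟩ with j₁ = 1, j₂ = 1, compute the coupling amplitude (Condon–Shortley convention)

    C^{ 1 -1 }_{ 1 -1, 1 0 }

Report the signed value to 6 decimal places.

triangle: 1!·1!·1!/4! = 1/24
(j±m)!: 0!·2!·1!·1!·0!·2! = 4
prefactor² = (2J+1)·Δ·N² = 1/2
  k=1: −1/(1!·0!·1!·0!·0!·1!) = -1
Σ = -1  ⇒  CG² = 1/2·(-1)² = 1/2
CG = −√(1/2) = -0.707107

-0.707107  (= −√(1/2))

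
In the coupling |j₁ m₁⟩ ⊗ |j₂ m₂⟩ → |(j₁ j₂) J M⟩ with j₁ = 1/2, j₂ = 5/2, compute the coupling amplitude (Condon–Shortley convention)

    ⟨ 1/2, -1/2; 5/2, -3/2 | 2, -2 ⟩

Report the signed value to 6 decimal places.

-0.408248

√[5·1!0!4!/6! · 0!1!1!4!0!4!] = √(96)
  +(−1)^1/∏(1,0,0,0,0,4)! = -1/24  (running -1/24)
⟨..|..⟩ = √(96)·(-1/24) = -0.408248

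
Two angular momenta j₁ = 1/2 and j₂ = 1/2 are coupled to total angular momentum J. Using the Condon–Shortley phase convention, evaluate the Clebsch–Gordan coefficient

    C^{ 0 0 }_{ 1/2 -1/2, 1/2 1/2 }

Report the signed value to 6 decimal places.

√[1·1!0!0!/2! · 0!1!1!0!0!0!] = √(1/2)
  +(−1)^1/∏(1,0,0,0,0,0)! = -1  (running -1)
⟨..|..⟩ = √(1/2)·(-1) = -0.707107

−√(1/2) = -0.707107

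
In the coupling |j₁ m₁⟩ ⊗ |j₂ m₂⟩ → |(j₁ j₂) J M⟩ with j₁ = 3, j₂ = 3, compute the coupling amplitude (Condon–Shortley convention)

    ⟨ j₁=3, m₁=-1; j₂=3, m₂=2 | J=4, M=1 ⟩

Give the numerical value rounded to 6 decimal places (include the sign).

triangle: 2!×4!×4!/11! = 1152/39916800
(j±m)!: 2!×4!×5!×1!×5!×3! = 4147200
prefactor² = (2J+1)×Δ×N² = 82944/77
  k=1: −1/(1!×1!×3!×4!×1!×0!) = -1/144
  k=2: +1/(2!×0!×2!×3!×2!×1!) = 1/48
Σ = 1/72  ⇒  CG² = 82944/77×1/72² = 16/77
CG = +√(16/77) = +0.455842

+0.455842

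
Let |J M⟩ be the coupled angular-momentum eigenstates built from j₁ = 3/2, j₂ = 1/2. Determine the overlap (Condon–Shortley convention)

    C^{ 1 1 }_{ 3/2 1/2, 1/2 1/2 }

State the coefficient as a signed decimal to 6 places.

j₁+j₂−J=1  J+j₁−j₂=2  J−j₁+j₂=0  j₁+j₂+J+1=4
(j₁±m₁, j₂±m₂, J±M) = (2,1,1,0,2,0)
P² = 1
sum k=1..1:
  [1] −1/2 = -1/2
S = -1/2
C² = P²·S² = 1/4 ; C = -0.500000

-0.500000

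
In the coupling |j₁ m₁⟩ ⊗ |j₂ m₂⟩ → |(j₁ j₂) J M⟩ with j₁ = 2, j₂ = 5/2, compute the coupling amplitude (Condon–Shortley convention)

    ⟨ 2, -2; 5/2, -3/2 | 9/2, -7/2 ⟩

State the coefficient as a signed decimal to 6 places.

+0.745356

triangle: 0!·4!·5!/10! = 2880/3628800
(j±m)!: 0!·4!·1!·4!·1!·8! = 23224320
prefactor² = (2J+1)·Δ·N² = 184320
  k=0: +1/(0!·0!·4!·1!·0!·4!) = 1/576
Σ = 1/576  ⇒  CG² = 184320·1/576² = 5/9
CG = +√(5/9) = +0.745356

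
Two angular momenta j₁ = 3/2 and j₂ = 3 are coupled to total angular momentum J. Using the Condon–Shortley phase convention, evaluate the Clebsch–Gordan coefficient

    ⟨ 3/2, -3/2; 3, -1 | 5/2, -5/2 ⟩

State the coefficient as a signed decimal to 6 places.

+0.327327  (= +√(3/28))

triangle: 2!×1!×4!/8! = 48/40320
(j±m)!: 0!×3!×2!×4!×0!×5! = 34560
prefactor² = (2J+1)×Δ×N² = 1728/7
  k=2: +1/(2!×0!×1!×0!×0!×4!) = 1/48
Σ = 1/48  ⇒  CG² = 1728/7×1/48² = 3/28
CG = +√(3/28) = +0.327327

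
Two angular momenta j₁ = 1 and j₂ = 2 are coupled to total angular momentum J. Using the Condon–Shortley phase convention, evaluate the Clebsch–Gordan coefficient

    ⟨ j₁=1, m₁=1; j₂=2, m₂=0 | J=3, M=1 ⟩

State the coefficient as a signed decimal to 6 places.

√[7·0!2!4!/7! · 2!0!2!2!4!2!] = √(128/5)
  +(−1)^0/∏(0,0,0,2,2,2)! = 1/8  (running 1/8)
⟨..|..⟩ = √(128/5)·(1/8) = +0.632456

+0.632456  (= +√(2/5))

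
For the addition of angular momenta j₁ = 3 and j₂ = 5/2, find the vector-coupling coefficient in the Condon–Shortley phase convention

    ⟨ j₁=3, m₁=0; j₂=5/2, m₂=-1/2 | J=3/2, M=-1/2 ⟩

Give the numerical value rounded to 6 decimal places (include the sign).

+√(4/35) ≈ +0.338062

j₁+j₂−J=4  J+j₁−j₂=2  J−j₁+j₂=1  j₁+j₂+J+1=8
(j₁±m₁, j₂±m₂, J±M) = (3,3,2,3,1,2)
P² = 144/35
sum k=1..2:
  [1] −1/12 = -1/12
  [2] +1/4 = 1/4
S = 1/6
C² = P²·S² = 4/35 ; C = +0.338062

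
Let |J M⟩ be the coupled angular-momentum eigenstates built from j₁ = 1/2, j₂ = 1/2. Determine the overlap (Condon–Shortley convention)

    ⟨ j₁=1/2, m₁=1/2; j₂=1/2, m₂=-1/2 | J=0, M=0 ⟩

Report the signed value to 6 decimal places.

+0.707107

j₁+j₂−J=1  J+j₁−j₂=0  J−j₁+j₂=0  j₁+j₂+J+1=2
(j₁±m₁, j₂±m₂, J±M) = (1,0,0,1,0,0)
P² = 1/2
sum k=0..0:
  [0] +1/1 = 1
S = 1
C² = P²·S² = 1/2 ; C = +0.707107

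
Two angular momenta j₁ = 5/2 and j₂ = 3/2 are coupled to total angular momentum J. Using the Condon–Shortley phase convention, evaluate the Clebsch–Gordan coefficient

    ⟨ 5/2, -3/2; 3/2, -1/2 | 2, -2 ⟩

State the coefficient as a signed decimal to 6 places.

j₁+j₂−J=2  J+j₁−j₂=3  J−j₁+j₂=1  j₁+j₂+J+1=7
(j₁±m₁, j₂±m₂, J±M) = (1,4,1,2,0,4)
P² = 96/7
sum k=1..1:
  [1] −1/6 = -1/6
S = -1/6
C² = P²·S² = 8/21 ; C = -0.617213

-0.617213  (= −√(8/21))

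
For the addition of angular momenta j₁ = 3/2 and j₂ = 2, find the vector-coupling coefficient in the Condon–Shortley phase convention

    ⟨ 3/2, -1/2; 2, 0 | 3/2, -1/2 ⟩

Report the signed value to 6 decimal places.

j₁+j₂−J=2  J+j₁−j₂=1  J−j₁+j₂=2  j₁+j₂+J+1=6
(j₁±m₁, j₂±m₂, J±M) = (1,2,2,2,1,2)
P² = 16/45
sum k=1..2:
  [1] −1/1 = -1
  [2] +1/4 = 1/4
S = -3/4
C² = P²·S² = 1/5 ; C = -0.447214

-0.447214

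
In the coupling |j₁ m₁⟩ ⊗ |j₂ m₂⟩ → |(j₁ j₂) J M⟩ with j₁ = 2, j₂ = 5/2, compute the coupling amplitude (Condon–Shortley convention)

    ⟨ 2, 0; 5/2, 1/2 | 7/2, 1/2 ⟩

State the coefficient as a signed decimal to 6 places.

-0.195180  (= −√(4/105))

√[8·1!3!4!/9! · 2!2!3!2!4!3!] = √(768/35)
  +(−1)^0/∏(0,1,2,3,1,1)! = 1/12  (running 1/12)
  +(−1)^1/∏(1,0,1,2,2,2)! = -1/8  (running -1/24)
⟨..|..⟩ = √(768/35)·(-1/24) = -0.195180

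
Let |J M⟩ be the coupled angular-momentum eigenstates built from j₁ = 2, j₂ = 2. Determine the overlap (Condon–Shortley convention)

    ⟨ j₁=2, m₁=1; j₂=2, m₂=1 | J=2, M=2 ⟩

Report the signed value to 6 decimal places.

−√(3/7) ≈ -0.654654

j₁+j₂−J=2  J+j₁−j₂=2  J−j₁+j₂=2  j₁+j₂+J+1=7
(j₁±m₁, j₂±m₂, J±M) = (3,1,3,1,4,0)
P² = 48/7
sum k=1..1:
  [1] −1/4 = -1/4
S = -1/4
C² = P²·S² = 3/7 ; C = -0.654654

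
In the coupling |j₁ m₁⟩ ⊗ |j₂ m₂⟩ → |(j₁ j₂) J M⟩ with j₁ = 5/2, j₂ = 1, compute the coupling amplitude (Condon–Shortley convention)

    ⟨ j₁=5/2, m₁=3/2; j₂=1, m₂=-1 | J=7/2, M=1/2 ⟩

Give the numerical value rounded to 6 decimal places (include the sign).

j₁+j₂−J=0  J+j₁−j₂=5  J−j₁+j₂=2  j₁+j₂+J+1=8
(j₁±m₁, j₂±m₂, J±M) = (4,1,0,2,4,3)
P² = 2304/7
sum k=0..0:
  [0] +1/48 = 1/48
S = 1/48
C² = P²·S² = 1/7 ; C = +0.377964

+0.377964  (= +√(1/7))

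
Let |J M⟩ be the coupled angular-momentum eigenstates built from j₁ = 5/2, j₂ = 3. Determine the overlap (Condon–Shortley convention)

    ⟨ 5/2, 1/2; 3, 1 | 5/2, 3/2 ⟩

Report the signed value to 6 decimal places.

triangle: 3!×2!×3!/9! = 72/362880
(j±m)!: 3!×2!×4!×2!×4!×1! = 13824
prefactor² = (2J+1)×Δ×N² = 576/35
  k=1: −1/(1!×2!×1!×3!×1!×0!) = -1/12
  k=2: +1/(2!×1!×0!×2!×2!×1!) = 1/8
Σ = 1/24  ⇒  CG² = 576/35×1/24² = 1/35
CG = +√(1/35) = +0.169031

+0.169031  (= +√(1/35))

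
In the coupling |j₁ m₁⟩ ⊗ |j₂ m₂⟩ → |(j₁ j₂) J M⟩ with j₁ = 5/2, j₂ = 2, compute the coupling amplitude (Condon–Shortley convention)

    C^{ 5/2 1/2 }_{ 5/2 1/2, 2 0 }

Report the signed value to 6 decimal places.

-0.478091

triangle: 2!×3!×2!/8! = 24/40320
(j±m)!: 3!×2!×2!×2!×3!×2! = 576
prefactor² = (2J+1)×Δ×N² = 72/35
  k=0: +1/(0!×2!×2!×2!×1!×0!) = 1/8
  k=1: −1/(1!×1!×1!×1!×2!×1!) = -1/2
  k=2: +1/(2!×0!×0!×0!×3!×2!) = 1/24
Σ = -1/3  ⇒  CG² = 72/35×(-1/3)² = 8/35
CG = −√(8/35) = -0.478091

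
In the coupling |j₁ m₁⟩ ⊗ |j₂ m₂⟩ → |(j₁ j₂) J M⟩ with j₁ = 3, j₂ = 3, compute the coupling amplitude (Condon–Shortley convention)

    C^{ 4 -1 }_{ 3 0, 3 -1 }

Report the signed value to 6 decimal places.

−√(15/154) ≈ -0.312094

j₁+j₂−J=2  J+j₁−j₂=4  J−j₁+j₂=4  j₁+j₂+J+1=11
(j₁±m₁, j₂±m₂, J±M) = (3,3,2,4,3,5)
P² = 124416/385
sum k=0..2:
  [0] +1/48 = 1/48
  [1] −1/24 = -1/24
  [2] +1/288 = 1/288
S = -5/288
C² = P²·S² = 15/154 ; C = -0.312094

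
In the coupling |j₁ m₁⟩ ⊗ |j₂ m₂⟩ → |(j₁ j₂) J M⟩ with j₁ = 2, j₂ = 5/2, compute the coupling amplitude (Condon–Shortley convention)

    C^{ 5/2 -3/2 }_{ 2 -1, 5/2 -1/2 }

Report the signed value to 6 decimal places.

-0.414039  (= −√(6/35))

j₁+j₂−J=2  J+j₁−j₂=2  J−j₁+j₂=3  j₁+j₂+J+1=8
(j₁±m₁, j₂±m₂, J±M) = (1,3,2,3,1,4)
P² = 216/35
sum k=1..2:
  [1] −1/4 = -1/4
  [2] +1/12 = 1/12
S = -1/6
C² = P²·S² = 6/35 ; C = -0.414039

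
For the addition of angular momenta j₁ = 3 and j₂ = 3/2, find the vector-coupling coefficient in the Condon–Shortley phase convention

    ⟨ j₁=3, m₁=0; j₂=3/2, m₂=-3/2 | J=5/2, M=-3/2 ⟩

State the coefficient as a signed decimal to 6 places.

j₁+j₂−J=2  J+j₁−j₂=4  J−j₁+j₂=1  j₁+j₂+J+1=8
(j₁±m₁, j₂±m₂, J±M) = (3,3,0,3,1,4)
P² = 1296/35
sum k=0..0:
  [0] +1/12 = 1/12
S = 1/12
C² = P²·S² = 9/35 ; C = +0.507093

+√(9/35) = +0.507093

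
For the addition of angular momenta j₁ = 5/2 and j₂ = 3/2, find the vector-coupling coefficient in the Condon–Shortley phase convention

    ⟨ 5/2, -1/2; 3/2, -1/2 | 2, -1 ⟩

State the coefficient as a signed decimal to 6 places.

-0.545545

j₁+j₂−J=2  J+j₁−j₂=3  J−j₁+j₂=1  j₁+j₂+J+1=7
(j₁±m₁, j₂±m₂, J±M) = (2,3,1,2,1,3)
P² = 12/7
sum k=0..1:
  [0] +1/12 = 1/12
  [1] −1/2 = -1/2
S = -5/12
C² = P²·S² = 25/84 ; C = -0.545545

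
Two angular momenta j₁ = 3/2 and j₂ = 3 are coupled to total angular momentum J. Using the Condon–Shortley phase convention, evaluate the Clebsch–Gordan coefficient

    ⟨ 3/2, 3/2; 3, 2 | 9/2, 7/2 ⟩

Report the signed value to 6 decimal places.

+√(2/3) = +0.816497

√[10·0!3!6!/10! · 3!0!5!1!8!1!] = √(345600)
  +(−1)^0/∏(0,0,0,5,3,1)! = 1/720  (running 1/720)
⟨..|..⟩ = √(345600)·(1/720) = +0.816497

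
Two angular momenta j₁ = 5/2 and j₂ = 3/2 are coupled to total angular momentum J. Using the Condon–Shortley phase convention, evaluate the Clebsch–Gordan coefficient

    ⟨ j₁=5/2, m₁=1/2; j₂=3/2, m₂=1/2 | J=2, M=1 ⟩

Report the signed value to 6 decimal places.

j₁+j₂−J=2  J+j₁−j₂=3  J−j₁+j₂=1  j₁+j₂+J+1=7
(j₁±m₁, j₂±m₂, J±M) = (3,2,2,1,3,1)
P² = 12/7
sum k=1..2:
  [1] −1/2 = -1/2
  [2] +1/12 = 1/12
S = -5/12
C² = P²·S² = 25/84 ; C = -0.545545

−√(25/84) = -0.545545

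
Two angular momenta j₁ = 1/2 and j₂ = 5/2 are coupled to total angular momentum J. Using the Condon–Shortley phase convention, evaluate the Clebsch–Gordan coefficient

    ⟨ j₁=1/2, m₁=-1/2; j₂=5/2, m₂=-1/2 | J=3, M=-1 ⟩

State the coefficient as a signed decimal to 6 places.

+√(2/3) ≈ +0.816497

j₁+j₂−J=0  J+j₁−j₂=1  J−j₁+j₂=5  j₁+j₂+J+1=7
(j₁±m₁, j₂±m₂, J±M) = (0,1,2,3,2,4)
P² = 96
sum k=0..0:
  [0] +1/12 = 1/12
S = 1/12
C² = P²·S² = 2/3 ; C = +0.816497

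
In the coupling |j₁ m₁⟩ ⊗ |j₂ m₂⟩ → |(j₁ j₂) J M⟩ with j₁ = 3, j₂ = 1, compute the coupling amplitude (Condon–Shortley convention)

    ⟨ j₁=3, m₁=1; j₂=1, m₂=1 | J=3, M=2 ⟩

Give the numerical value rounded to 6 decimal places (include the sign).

j₁+j₂−J=1  J+j₁−j₂=5  J−j₁+j₂=1  j₁+j₂+J+1=8
(j₁±m₁, j₂±m₂, J±M) = (4,2,2,0,5,1)
P² = 240
sum k=1..1:
  [1] −1/24 = -1/24
S = -1/24
C² = P²·S² = 5/12 ; C = -0.645497

-0.645497  (= −√(5/12))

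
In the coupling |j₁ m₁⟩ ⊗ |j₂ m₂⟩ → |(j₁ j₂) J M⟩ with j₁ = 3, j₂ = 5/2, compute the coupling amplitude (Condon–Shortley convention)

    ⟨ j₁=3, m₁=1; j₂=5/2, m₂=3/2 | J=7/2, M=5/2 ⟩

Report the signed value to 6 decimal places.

triangle: 2!×4!×3!/10! = 288/3628800
(j±m)!: 4!×2!×4!×1!×6!×1! = 829440
prefactor² = (2J+1)×Δ×N² = 18432/35
  k=1: −1/(1!×1!×1!×3!×3!×0!) = -1/36
  k=2: +1/(2!×0!×0!×2!×4!×1!) = 1/96
Σ = -5/288  ⇒  CG² = 18432/35×(-5/288)² = 10/63
CG = −√(10/63) = -0.398410

−√(10/63) = -0.398410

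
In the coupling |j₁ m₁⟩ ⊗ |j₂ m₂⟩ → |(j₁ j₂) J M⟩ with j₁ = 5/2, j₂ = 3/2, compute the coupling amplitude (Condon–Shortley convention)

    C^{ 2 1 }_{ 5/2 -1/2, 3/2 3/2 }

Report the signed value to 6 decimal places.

+√(9/28) ≈ +0.566947

j₁+j₂−J=2  J+j₁−j₂=3  J−j₁+j₂=1  j₁+j₂+J+1=7
(j₁±m₁, j₂±m₂, J±M) = (2,3,3,0,3,1)
P² = 36/7
sum k=2..2:
  [2] +1/4 = 1/4
S = 1/4
C² = P²·S² = 9/28 ; C = +0.566947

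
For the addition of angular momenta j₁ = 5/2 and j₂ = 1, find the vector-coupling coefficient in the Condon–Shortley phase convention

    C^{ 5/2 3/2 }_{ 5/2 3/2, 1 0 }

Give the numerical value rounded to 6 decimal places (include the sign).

√[6·1!4!1!/7! · 4!1!1!1!4!1!] = √(576/35)
  +(−1)^0/∏(0,1,1,1,3,0)! = 1/6  (running 1/6)
  +(−1)^1/∏(1,0,0,0,4,1)! = -1/24  (running 1/8)
⟨..|..⟩ = √(576/35)·(1/8) = +0.507093

+0.507093  (= +√(9/35))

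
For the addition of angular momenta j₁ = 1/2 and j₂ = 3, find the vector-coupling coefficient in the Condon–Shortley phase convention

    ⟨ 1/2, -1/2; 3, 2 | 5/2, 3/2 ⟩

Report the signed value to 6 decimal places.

-0.845154

triangle: 1!·0!·5!/7! = 120/5040
(j±m)!: 0!·1!·5!·1!·4!·1! = 2880
prefactor² = (2J+1)·Δ·N² = 2880/7
  k=1: −1/(1!·0!·0!·4!·0!·1!) = -1/24
Σ = -1/24  ⇒  CG² = 2880/7·(-1/24)² = 5/7
CG = −√(5/7) = -0.845154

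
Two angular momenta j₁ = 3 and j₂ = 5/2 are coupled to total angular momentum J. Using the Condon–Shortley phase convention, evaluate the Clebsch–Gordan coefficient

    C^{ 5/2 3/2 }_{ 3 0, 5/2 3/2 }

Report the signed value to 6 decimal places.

triangle: 3!×3!×2!/9! = 72/362880
(j±m)!: 3!×3!×4!×1!×4!×1! = 20736
prefactor² = (2J+1)×Δ×N² = 864/35
  k=2: +1/(2!×1!×1!×2!×2!×0!) = 1/8
  k=3: −1/(3!×0!×0!×1!×3!×1!) = -1/36
Σ = 7/72  ⇒  CG² = 864/35×7/72² = 7/30
CG = +√(7/30) = +0.483046

+0.483046  (= +√(7/30))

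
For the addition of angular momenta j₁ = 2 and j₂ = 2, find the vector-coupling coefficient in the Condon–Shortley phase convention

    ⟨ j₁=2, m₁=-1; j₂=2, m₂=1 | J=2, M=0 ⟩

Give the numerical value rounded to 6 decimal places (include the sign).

+0.267261  (= +√(1/14))

j₁+j₂−J=2  J+j₁−j₂=2  J−j₁+j₂=2  j₁+j₂+J+1=7
(j₁±m₁, j₂±m₂, J±M) = (1,3,3,1,2,2)
P² = 8/7
sum k=1..2:
  [1] −1/4 = -1/4
  [2] +1/2 = 1/2
S = 1/4
C² = P²·S² = 1/14 ; C = +0.267261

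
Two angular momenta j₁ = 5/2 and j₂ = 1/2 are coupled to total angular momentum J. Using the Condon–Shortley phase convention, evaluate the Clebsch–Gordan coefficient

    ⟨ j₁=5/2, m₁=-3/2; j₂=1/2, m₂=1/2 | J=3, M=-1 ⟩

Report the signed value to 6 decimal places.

+√(1/3) = +0.577350

√[7·0!5!1!/7! · 1!4!1!0!2!4!] = √(192)
  +(−1)^0/∏(0,0,4,1,1,0)! = 1/24  (running 1/24)
⟨..|..⟩ = √(192)·(1/24) = +0.577350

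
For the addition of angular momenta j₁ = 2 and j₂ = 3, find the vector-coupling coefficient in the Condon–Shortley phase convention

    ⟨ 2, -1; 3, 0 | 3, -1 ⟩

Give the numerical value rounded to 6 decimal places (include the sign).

-0.182574  (= −√(1/30))

√[7·2!2!4!/9! · 1!3!3!3!2!4!] = √(96/5)
  +(−1)^1/∏(1,1,2,2,0,2)! = -1/8  (running -1/8)
  +(−1)^2/∏(2,0,1,1,1,3)! = 1/12  (running -1/24)
⟨..|..⟩ = √(96/5)·(-1/24) = -0.182574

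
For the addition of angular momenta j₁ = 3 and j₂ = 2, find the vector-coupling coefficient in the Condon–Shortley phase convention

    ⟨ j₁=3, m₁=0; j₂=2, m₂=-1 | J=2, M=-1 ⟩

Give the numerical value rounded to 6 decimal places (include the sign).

√[5·3!3!1!/8! · 3!3!1!3!1!3!] = √(81/14)
  +(−1)^0/∏(0,3,3,1,0,0)! = 1/36  (running 1/36)
  +(−1)^1/∏(1,2,2,0,1,1)! = -1/4  (running -2/9)
⟨..|..⟩ = √(81/14)·(-2/9) = -0.534522

−√(2/7) = -0.534522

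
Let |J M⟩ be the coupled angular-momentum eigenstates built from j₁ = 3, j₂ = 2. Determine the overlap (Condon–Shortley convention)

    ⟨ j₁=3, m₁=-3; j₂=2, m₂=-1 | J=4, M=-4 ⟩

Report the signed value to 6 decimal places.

−√(3/5) = -0.774597

j₁+j₂−J=1  J+j₁−j₂=5  J−j₁+j₂=3  j₁+j₂+J+1=10
(j₁±m₁, j₂±m₂, J±M) = (0,6,1,3,0,8)
P² = 311040
sum k=1..1:
  [1] −1/720 = -1/720
S = -1/720
C² = P²·S² = 3/5 ; C = -0.774597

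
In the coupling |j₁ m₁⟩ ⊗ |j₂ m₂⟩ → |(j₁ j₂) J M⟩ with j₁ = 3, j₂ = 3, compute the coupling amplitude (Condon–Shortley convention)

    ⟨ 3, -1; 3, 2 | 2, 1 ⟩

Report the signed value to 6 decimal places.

j₁+j₂−J=4  J+j₁−j₂=2  J−j₁+j₂=2  j₁+j₂+J+1=9
(j₁±m₁, j₂±m₂, J±M) = (2,4,5,1,3,1)
P² = 320/7
sum k=3..4:
  [3] −1/12 = -1/12
  [4] +1/48 = 1/48
S = -1/16
C² = P²·S² = 5/28 ; C = -0.422577

−√(5/28) ≈ -0.422577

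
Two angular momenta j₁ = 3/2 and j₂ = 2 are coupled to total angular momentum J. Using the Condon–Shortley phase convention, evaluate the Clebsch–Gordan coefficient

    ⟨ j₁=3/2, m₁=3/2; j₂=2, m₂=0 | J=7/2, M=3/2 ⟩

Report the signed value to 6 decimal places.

+√(2/7) ≈ +0.534522

triangle: 0!·3!·4!/8! = 144/40320
(j±m)!: 3!·0!·2!·2!·5!·2! = 5760
prefactor² = (2J+1)·Δ·N² = 1152/7
  k=0: +1/(0!·0!·0!·2!·3!·2!) = 1/24
Σ = 1/24  ⇒  CG² = 1152/7·1/24² = 2/7
CG = +√(2/7) = +0.534522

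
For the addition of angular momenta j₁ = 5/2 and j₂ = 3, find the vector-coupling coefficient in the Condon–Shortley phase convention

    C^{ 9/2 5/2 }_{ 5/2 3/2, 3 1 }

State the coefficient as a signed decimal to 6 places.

+0.317821

j₁+j₂−J=1  J+j₁−j₂=4  J−j₁+j₂=5  j₁+j₂+J+1=11
(j₁±m₁, j₂±m₂, J±M) = (4,1,4,2,7,2)
P² = 92160/11
sum k=0..1:
  [0] +1/144 = 1/144
  [1] −1/288 = -1/288
S = 1/288
C² = P²·S² = 10/99 ; C = +0.317821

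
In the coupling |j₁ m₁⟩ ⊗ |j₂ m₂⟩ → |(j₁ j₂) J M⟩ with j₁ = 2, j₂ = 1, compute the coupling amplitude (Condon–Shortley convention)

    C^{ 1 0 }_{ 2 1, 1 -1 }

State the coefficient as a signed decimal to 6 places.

+0.547723  (= +√(3/10))

triangle: 2!×2!×0!/5! = 4/120
(j±m)!: 3!×1!×0!×2!×1!×1! = 12
prefactor² = (2J+1)×Δ×N² = 6/5
  k=0: +1/(0!×2!×1!×0!×1!×0!) = 1/2
Σ = 1/2  ⇒  CG² = 6/5×1/2² = 3/10
CG = +√(3/10) = +0.547723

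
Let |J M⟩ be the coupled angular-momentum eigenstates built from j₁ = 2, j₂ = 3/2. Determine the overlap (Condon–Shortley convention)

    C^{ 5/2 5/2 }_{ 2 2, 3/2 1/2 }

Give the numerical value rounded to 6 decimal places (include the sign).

j₁+j₂−J=1  J+j₁−j₂=3  J−j₁+j₂=2  j₁+j₂+J+1=7
(j₁±m₁, j₂±m₂, J±M) = (4,0,2,1,5,0)
P² = 576/7
sum k=0..0:
  [0] +1/12 = 1/12
S = 1/12
C² = P²·S² = 4/7 ; C = +0.755929

+√(4/7) ≈ +0.755929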